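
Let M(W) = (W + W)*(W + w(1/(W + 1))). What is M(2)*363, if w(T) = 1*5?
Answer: 10164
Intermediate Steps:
w(T) = 5
M(W) = 2*W*(5 + W) (M(W) = (W + W)*(W + 5) = (2*W)*(5 + W) = 2*W*(5 + W))
M(2)*363 = (2*2*(5 + 2))*363 = (2*2*7)*363 = 28*363 = 10164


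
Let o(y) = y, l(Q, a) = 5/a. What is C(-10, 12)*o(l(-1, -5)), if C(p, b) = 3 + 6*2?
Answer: -15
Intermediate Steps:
C(p, b) = 15 (C(p, b) = 3 + 12 = 15)
C(-10, 12)*o(l(-1, -5)) = 15*(5/(-5)) = 15*(5*(-⅕)) = 15*(-1) = -15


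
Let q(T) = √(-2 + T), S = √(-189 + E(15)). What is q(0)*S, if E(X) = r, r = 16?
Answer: -√346 ≈ -18.601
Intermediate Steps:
E(X) = 16
S = I*√173 (S = √(-189 + 16) = √(-173) = I*√173 ≈ 13.153*I)
q(0)*S = √(-2 + 0)*(I*√173) = √(-2)*(I*√173) = (I*√2)*(I*√173) = -√346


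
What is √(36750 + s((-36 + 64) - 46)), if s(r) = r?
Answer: 2*√9183 ≈ 191.66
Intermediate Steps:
√(36750 + s((-36 + 64) - 46)) = √(36750 + ((-36 + 64) - 46)) = √(36750 + (28 - 46)) = √(36750 - 18) = √36732 = 2*√9183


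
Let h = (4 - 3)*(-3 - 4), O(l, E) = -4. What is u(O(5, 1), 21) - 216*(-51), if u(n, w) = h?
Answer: 11009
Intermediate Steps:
h = -7 (h = 1*(-7) = -7)
u(n, w) = -7
u(O(5, 1), 21) - 216*(-51) = -7 - 216*(-51) = -7 + 11016 = 11009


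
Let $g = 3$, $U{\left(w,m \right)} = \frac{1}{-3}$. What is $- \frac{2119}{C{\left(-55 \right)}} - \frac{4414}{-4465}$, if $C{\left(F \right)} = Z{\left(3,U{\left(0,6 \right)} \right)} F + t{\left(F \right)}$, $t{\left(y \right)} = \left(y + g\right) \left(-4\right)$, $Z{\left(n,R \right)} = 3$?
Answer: $- \frac{9271533}{191995} \approx -48.29$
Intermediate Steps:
$U{\left(w,m \right)} = - \frac{1}{3}$
$t{\left(y \right)} = -12 - 4 y$ ($t{\left(y \right)} = \left(y + 3\right) \left(-4\right) = \left(3 + y\right) \left(-4\right) = -12 - 4 y$)
$C{\left(F \right)} = -12 - F$ ($C{\left(F \right)} = 3 F - \left(12 + 4 F\right) = -12 - F$)
$- \frac{2119}{C{\left(-55 \right)}} - \frac{4414}{-4465} = - \frac{2119}{-12 - -55} - \frac{4414}{-4465} = - \frac{2119}{-12 + 55} - - \frac{4414}{4465} = - \frac{2119}{43} + \frac{4414}{4465} = - \frac{9271533}{191995}$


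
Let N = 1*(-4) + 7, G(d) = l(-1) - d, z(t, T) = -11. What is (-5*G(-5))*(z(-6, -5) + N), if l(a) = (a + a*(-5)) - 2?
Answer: 280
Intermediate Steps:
l(a) = -2 - 4*a (l(a) = (a - 5*a) - 2 = -4*a - 2 = -2 - 4*a)
G(d) = 2 - d (G(d) = (-2 - 4*(-1)) - d = (-2 + 4) - d = 2 - d)
N = 3 (N = -4 + 7 = 3)
(-5*G(-5))*(z(-6, -5) + N) = (-5*(2 - 1*(-5)))*(-11 + 3) = -5*(2 + 5)*(-8) = -5*7*(-8) = -35*(-8) = 280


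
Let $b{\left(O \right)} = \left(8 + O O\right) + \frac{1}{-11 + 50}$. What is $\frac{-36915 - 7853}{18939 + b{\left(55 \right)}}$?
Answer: $- \frac{1745952}{856909} \approx -2.0375$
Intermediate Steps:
$b{\left(O \right)} = \frac{313}{39} + O^{2}$ ($b{\left(O \right)} = \left(8 + O^{2}\right) + \frac{1}{39} = \frac{313}{39} + O^{2}$)
$\frac{-36915 - 7853}{18939 + b{\left(55 \right)}} = \frac{-36915 - 7853}{18939 + \left(\frac{313}{39} + 55^{2}\right)} = - \frac{44768}{18939 + \left(\frac{313}{39} + 3025\right)} = - \frac{44768}{18939 + \frac{118288}{39}} = - \frac{44768}{\frac{856909}{39}} = \left(-44768\right) \frac{39}{856909} = - \frac{1745952}{856909}$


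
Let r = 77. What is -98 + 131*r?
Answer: 9989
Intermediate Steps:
-98 + 131*r = -98 + 131*77 = -98 + 10087 = 9989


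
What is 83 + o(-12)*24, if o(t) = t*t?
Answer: 3539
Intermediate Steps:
o(t) = t²
83 + o(-12)*24 = 83 + (-12)²*24 = 83 + 144*24 = 83 + 3456 = 3539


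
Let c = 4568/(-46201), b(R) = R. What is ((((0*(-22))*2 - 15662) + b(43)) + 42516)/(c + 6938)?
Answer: 1242668297/320537970 ≈ 3.8768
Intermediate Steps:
c = -4568/46201 (c = 4568*(-1/46201) = -4568/46201 ≈ -0.098872)
((((0*(-22))*2 - 15662) + b(43)) + 42516)/(c + 6938) = ((((0*(-22))*2 - 15662) + 43) + 42516)/(-4568/46201 + 6938) = (((0*2 - 15662) + 43) + 42516)/(320537970/46201) = (((0 - 15662) + 43) + 42516)*(46201/320537970) = ((-15662 + 43) + 42516)*(46201/320537970) = (-15619 + 42516)*(46201/320537970) = 26897*(46201/320537970) = 1242668297/320537970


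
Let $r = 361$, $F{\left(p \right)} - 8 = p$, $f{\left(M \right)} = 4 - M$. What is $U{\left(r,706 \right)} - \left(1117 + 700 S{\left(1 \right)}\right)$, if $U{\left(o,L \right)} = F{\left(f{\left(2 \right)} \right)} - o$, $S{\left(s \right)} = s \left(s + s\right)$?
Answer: $-2868$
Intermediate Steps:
$F{\left(p \right)} = 8 + p$
$S{\left(s \right)} = 2 s^{2}$ ($S{\left(s \right)} = s 2 s = 2 s^{2}$)
$U{\left(o,L \right)} = 10 - o$ ($U{\left(o,L \right)} = \left(8 + \left(4 - 2\right)\right) - o = \left(8 + 2\right) - o = 10 - o$)
$U{\left(r,706 \right)} - \left(1117 + 700 S{\left(1 \right)}\right) = \left(10 - 361\right) - \left(1117 + 700 \cdot 2 \cdot 1^{2}\right) = \left(10 - 361\right) - \left(1117 + 700 \cdot 2 \cdot 1\right) = -351 - \left(1117 + 700 \cdot 2\right) = -351 - \left(1117 + 1400\right) = -351 - 2517 = -2868$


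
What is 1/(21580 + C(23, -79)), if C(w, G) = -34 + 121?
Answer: 1/21667 ≈ 4.6153e-5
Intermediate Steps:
C(w, G) = 87
1/(21580 + C(23, -79)) = 1/(21580 + 87) = 1/21667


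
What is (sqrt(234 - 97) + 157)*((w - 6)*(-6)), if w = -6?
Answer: 11304 + 72*sqrt(137) ≈ 12147.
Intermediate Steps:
(sqrt(234 - 97) + 157)*((w - 6)*(-6)) = (sqrt(234 - 97) + 157)*((-6 - 6)*(-6)) = (sqrt(137) + 157)*(-12*(-6)) = (157 + sqrt(137))*72 = 11304 + 72*sqrt(137)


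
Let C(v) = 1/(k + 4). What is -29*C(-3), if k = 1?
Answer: -29/5 ≈ -5.8000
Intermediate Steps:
C(v) = ⅕ (C(v) = 1/(1 + 4) = 1/5 = ⅕)
-29*C(-3) = -29*⅕ = -29/5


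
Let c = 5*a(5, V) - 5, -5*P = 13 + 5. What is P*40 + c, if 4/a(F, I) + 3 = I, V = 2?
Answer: -169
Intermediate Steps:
a(F, I) = 4/(-3 + I)
P = -18/5 (P = -(13 + 5)/5 = -⅕*18 = -18/5 ≈ -3.6000)
c = -25 (c = 5*(4/(-3 + 2)) - 5 = 5*(4/(-1)) - 5 = 5*(4*(-1)) - 5 = 5*(-4) - 5 = -20 - 5 = -25)
P*40 + c = -18/5*40 - 25 = -144 - 25 = -169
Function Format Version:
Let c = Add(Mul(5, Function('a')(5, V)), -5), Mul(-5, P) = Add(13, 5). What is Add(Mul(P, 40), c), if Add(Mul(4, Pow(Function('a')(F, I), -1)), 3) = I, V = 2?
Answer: -169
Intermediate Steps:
Function('a')(F, I) = Mul(4, Pow(Add(-3, I), -1))
P = Rational(-18, 5) (P = Mul(Rational(-1, 5), Add(13, 5)) = Mul(Rational(-1, 5), 18) = Rational(-18, 5) ≈ -3.6000)
c = -25 (c = Add(Mul(5, Mul(4, Pow(Add(-3, 2), -1))), -5) = Add(Mul(5, Mul(4, Pow(-1, -1))), -5) = Add(Mul(5, Mul(4, -1)), -5) = Add(Mul(5, -4), -5) = Add(-20, -5) = -25)
Add(Mul(P, 40), c) = Add(Mul(Rational(-18, 5), 40), -25) = Add(-144, -25) = -169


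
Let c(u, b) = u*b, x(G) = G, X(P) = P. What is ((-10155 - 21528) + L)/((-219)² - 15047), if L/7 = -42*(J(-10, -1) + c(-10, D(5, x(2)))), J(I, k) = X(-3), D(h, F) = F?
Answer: -24921/32914 ≈ -0.75716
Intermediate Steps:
c(u, b) = b*u
J(I, k) = -3
L = 6762 (L = 7*(-42*(-3 + 2*(-10))) = 7*(-42*(-3 - 20)) = 7*(-42*(-23)) = 7*966 = 6762)
((-10155 - 21528) + L)/((-219)² - 15047) = ((-10155 - 21528) + 6762)/((-219)² - 15047) = (-31683 + 6762)/(47961 - 15047) = -24921/32914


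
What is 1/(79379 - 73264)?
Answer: 1/6115 ≈ 0.00016353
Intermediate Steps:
1/(79379 - 73264) = 1/6115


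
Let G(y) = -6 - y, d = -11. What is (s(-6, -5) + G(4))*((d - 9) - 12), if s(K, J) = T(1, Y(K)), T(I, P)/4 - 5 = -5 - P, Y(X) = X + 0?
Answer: -448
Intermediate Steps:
Y(X) = X
T(I, P) = -4*P (T(I, P) = 20 + 4*(-5 - P) = 20 + (-20 - 4*P) = -4*P)
s(K, J) = -4*K
(s(-6, -5) + G(4))*((d - 9) - 12) = (-4*(-6) + (-6 - 1*4))*((-11 - 9) - 12) = (24 + (-6 - 4))*(-20 - 12) = (24 - 10)*(-32) = 14*(-32) = -448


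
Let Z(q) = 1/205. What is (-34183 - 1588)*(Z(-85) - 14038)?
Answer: 102941390319/205 ≈ 5.0215e+8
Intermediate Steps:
Z(q) = 1/205
(-34183 - 1588)*(Z(-85) - 14038) = (-34183 - 1588)*(1/205 - 14038) = -35771*(-2877789/205) = 102941390319/205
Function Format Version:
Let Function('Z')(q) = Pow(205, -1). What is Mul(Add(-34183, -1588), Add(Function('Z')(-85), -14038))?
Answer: Rational(102941390319, 205) ≈ 5.0215e+8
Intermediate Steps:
Function('Z')(q) = Rational(1, 205)
Mul(Add(-34183, -1588), Add(Function('Z')(-85), -14038)) = Mul(Add(-34183, -1588), Add(Rational(1, 205), -14038)) = Mul(-35771, Rational(-2877789, 205)) = Rational(102941390319, 205)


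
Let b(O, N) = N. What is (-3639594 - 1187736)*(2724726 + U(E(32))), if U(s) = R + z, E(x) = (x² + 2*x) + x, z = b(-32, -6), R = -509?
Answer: -13150665486630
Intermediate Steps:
z = -6
E(x) = x² + 3*x
U(s) = -515 (U(s) = -509 - 6 = -515)
(-3639594 - 1187736)*(2724726 + U(E(32))) = (-3639594 - 1187736)*(2724726 - 515) = -4827330*2724211 = -13150665486630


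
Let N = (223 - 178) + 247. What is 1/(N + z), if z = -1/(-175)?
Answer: 175/51101 ≈ 0.0034246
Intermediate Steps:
z = 1/175 (z = -1*(-1/175) = 1/175 ≈ 0.0057143)
N = 292 (N = 45 + 247 = 292)
1/(N + z) = 1/(292 + 1/175) = 1/(51101/175) = 175/51101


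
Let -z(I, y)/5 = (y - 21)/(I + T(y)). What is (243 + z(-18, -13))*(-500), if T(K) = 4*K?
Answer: -842000/7 ≈ -1.2029e+5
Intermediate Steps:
z(I, y) = -5*(-21 + y)/(I + 4*y) (z(I, y) = -5*(y - 21)/(I + 4*y) = -5*(-21 + y)/(I + 4*y))
(243 + z(-18, -13))*(-500) = (243 + 5*(21 - 1*(-13))/(-18 + 4*(-13)))*(-500) = (243 + 5*(21 + 13)/(-18 - 52))*(-500) = (243 + 5*34/(-70))*(-500) = (243 + 5*(-1/70)*34)*(-500) = (243 - 17/7)*(-500) = (1684/7)*(-500) = -842000/7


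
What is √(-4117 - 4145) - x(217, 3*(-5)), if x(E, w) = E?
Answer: -217 + 9*I*√102 ≈ -217.0 + 90.896*I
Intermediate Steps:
√(-4117 - 4145) - x(217, 3*(-5)) = √(-4117 - 4145) - 1*217 = √(-8262) - 217 = 9*I*√102 - 217 = -217 + 9*I*√102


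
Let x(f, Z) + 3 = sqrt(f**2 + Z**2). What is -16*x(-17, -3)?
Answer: 48 - 16*sqrt(298) ≈ -228.20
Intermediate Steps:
x(f, Z) = -3 + sqrt(Z**2 + f**2) (x(f, Z) = -3 + sqrt(f**2 + Z**2) = -3 + sqrt(Z**2 + f**2))
-16*x(-17, -3) = -16*(-3 + sqrt((-3)**2 + (-17)**2)) = -16*(-3 + sqrt(9 + 289)) = -16*(-3 + sqrt(298)) = 48 - 16*sqrt(298)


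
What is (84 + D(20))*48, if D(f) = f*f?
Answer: 23232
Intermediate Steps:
D(f) = f**2
(84 + D(20))*48 = (84 + 20**2)*48 = (84 + 400)*48 = 484*48 = 23232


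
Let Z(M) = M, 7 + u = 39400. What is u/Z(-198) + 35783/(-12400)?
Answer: -27531013/136400 ≈ -201.84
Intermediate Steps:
u = 39393 (u = -7 + 39400 = 39393)
u/Z(-198) + 35783/(-12400) = 39393/(-198) + 35783/(-12400) = 39393*(-1/198) + 35783*(-1/12400) = -4377/22 - 35783/12400 = -27531013/136400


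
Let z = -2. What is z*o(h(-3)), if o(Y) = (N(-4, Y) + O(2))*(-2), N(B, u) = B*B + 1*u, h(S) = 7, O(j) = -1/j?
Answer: 90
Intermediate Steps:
N(B, u) = u + B**2 (N(B, u) = B**2 + u = u + B**2)
o(Y) = -31 - 2*Y (o(Y) = ((Y + (-4)**2) - 1/2)*(-2) = ((Y + 16) - 1*1/2)*(-2) = ((16 + Y) - 1/2)*(-2) = (31/2 + Y)*(-2) = -31 - 2*Y)
z*o(h(-3)) = -2*(-31 - 2*7) = -2*(-31 - 14) = -2*(-45) = 90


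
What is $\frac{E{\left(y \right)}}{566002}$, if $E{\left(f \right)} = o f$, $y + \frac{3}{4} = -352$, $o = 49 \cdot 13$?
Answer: $- \frac{898807}{2264008} \approx -0.397$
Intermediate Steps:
$o = 637$
$y = - \frac{1411}{4}$ ($y = - \frac{3}{4} - 352 = - \frac{1411}{4} \approx -352.75$)
$E{\left(f \right)} = 637 f$
$\frac{E{\left(y \right)}}{566002} = \frac{637 \left(- \frac{1411}{4}\right)}{566002} = \left(- \frac{898807}{4}\right) \frac{1}{566002} = - \frac{898807}{2264008}$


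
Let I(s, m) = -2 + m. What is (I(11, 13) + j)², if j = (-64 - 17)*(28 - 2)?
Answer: 4389025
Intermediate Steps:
j = -2106 (j = -81*26 = -2106)
(I(11, 13) + j)² = ((-2 + 13) - 2106)² = (11 - 2106)² = (-2095)² = 4389025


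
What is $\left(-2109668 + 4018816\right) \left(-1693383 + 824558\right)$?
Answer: $-1658715511100$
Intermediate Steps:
$\left(-2109668 + 4018816\right) \left(-1693383 + 824558\right) = 1909148 \left(-868825\right) = -1658715511100$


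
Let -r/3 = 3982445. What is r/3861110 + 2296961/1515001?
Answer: -1846281077125/1169917102222 ≈ -1.5781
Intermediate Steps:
r = -11947335 (r = -3*3982445 = -11947335)
r/3861110 + 2296961/1515001 = -11947335/3861110 + 2296961/1515001 = -11947335*1/3861110 + 2296961*(1/1515001) = -2389467/772222 + 2296961/1515001 = -1846281077125/1169917102222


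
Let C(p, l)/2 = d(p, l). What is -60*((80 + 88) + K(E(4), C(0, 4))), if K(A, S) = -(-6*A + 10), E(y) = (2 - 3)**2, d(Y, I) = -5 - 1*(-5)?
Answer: -9840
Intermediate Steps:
d(Y, I) = 0 (d(Y, I) = -5 + 5 = 0)
C(p, l) = 0 (C(p, l) = 2*0 = 0)
E(y) = 1 (E(y) = (-1)**2 = 1)
K(A, S) = -10 + 6*A (K(A, S) = -(10 - 6*A) = -10 + 6*A)
-60*((80 + 88) + K(E(4), C(0, 4))) = -60*((80 + 88) + (-10 + 6*1)) = -60*(168 + (-10 + 6)) = -60*(168 - 4) = -60*164 = -9840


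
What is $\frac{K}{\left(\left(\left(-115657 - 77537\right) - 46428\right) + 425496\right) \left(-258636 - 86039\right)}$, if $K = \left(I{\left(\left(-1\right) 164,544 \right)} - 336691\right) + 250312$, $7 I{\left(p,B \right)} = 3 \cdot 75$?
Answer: $\frac{100738}{74743807775} \approx 1.3478 \cdot 10^{-6}$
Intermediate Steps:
$I{\left(p,B \right)} = \frac{225}{7}$ ($I{\left(p,B \right)} = \frac{3 \cdot 75}{7} = \frac{1}{7} \cdot 225 = \frac{225}{7}$)
$K = - \frac{604428}{7}$ ($K = \left(\frac{225}{7} - 336691\right) + 250312 = - \frac{2356612}{7} + 250312 = - \frac{604428}{7} \approx -86347.0$)
$\frac{K}{\left(\left(\left(-115657 - 77537\right) - 46428\right) + 425496\right) \left(-258636 - 86039\right)} = - \frac{604428}{7 \left(\left(\left(-115657 - 77537\right) - 46428\right) + 425496\right) \left(-258636 - 86039\right)} = - \frac{604428}{7 \left(\left(-193194 - 46428\right) + 425496\right) \left(-344675\right)} = - \frac{604428}{7 \left(-239622 + 425496\right) \left(-344675\right)} = - \frac{604428}{7 \cdot 185874 \left(-344675\right)} = - \frac{604428}{7 \left(-64066120950\right)} = \left(- \frac{604428}{7}\right) \left(- \frac{1}{64066120950}\right) = \frac{100738}{74743807775}$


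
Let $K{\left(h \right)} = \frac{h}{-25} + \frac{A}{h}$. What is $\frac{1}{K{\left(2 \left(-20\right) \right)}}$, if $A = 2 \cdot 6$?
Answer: $\frac{10}{13} \approx 0.76923$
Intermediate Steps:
$A = 12$
$K{\left(h \right)} = \frac{12}{h} - \frac{h}{25}$ ($K{\left(h \right)} = \frac{h}{-25} + \frac{12}{h} = h \left(- \frac{1}{25}\right) + \frac{12}{h} = - \frac{h}{25} + \frac{12}{h} = \frac{12}{h} - \frac{h}{25}$)
$\frac{1}{K{\left(2 \left(-20\right) \right)}} = \frac{1}{\frac{12}{2 \left(-20\right)} - \frac{2 \left(-20\right)}{25}} = \frac{1}{\frac{12}{-40} - - \frac{8}{5}} = \frac{1}{12 \left(- \frac{1}{40}\right) + \frac{8}{5}} = \frac{1}{- \frac{3}{10} + \frac{8}{5}} = \frac{1}{\frac{13}{10}} = \frac{10}{13}$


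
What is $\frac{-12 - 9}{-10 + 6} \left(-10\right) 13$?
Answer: $- \frac{1365}{2} \approx -682.5$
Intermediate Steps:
$\frac{-12 - 9}{-10 + 6} \left(-10\right) 13 = - \frac{21}{-4} \left(-10\right) 13 = \left(-21\right) \left(- \frac{1}{4}\right) \left(-10\right) 13 = \frac{21}{4} \left(-10\right) 13 = \left(- \frac{105}{2}\right) 13 = - \frac{1365}{2}$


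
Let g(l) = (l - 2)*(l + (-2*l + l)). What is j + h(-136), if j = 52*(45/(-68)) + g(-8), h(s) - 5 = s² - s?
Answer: 316244/17 ≈ 18603.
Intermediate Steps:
g(l) = 0 (g(l) = (-2 + l)*(l - l) = (-2 + l)*0 = 0)
h(s) = 5 + s² - s (h(s) = 5 + (s² - s) = 5 + s² - s)
j = -585/17 (j = 52*(45/(-68)) + 0 = 52*(45*(-1/68)) + 0 = 52*(-45/68) + 0 = -585/17 + 0 = -585/17 ≈ -34.412)
j + h(-136) = -585/17 + (5 + (-136)² - 1*(-136)) = -585/17 + (5 + 18496 + 136) = -585/17 + 18637 = 316244/17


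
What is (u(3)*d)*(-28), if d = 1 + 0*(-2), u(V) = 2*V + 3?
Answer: -252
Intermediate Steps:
u(V) = 3 + 2*V
d = 1 (d = 1 + 0 = 1)
(u(3)*d)*(-28) = ((3 + 2*3)*1)*(-28) = ((3 + 6)*1)*(-28) = (9*1)*(-28) = 9*(-28) = -252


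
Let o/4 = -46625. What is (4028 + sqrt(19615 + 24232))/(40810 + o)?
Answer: -2014/72845 - sqrt(43847)/145690 ≈ -0.029085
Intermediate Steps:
o = -186500 (o = 4*(-46625) = -186500)
(4028 + sqrt(19615 + 24232))/(40810 + o) = (4028 + sqrt(19615 + 24232))/(40810 - 186500) = (4028 + sqrt(43847))/(-145690) = (4028 + sqrt(43847))*(-1/145690) = -2014/72845 - sqrt(43847)/145690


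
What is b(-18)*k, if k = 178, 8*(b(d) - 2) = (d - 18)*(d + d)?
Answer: 29192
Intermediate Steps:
b(d) = 2 + d*(-18 + d)/4 (b(d) = 2 + ((d - 18)*(d + d))/8 = 2 + ((-18 + d)*(2*d))/8 = 2 + (2*d*(-18 + d))/8 = 2 + d*(-18 + d)/4)
b(-18)*k = (2 - 9/2*(-18) + (¼)*(-18)²)*178 = (2 + 81 + (¼)*324)*178 = (2 + 81 + 81)*178 = 164*178 = 29192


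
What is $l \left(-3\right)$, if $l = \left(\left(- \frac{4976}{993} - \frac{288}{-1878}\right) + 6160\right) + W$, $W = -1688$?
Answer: $- \frac{1388428024}{103603} \approx -13401.0$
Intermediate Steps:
$l = \frac{1388428024}{310809}$ ($l = \left(\left(- \frac{4976}{993} - \frac{288}{-1878}\right) + 6160\right) - 1688 = \left(\left(\left(-4976\right) \frac{1}{993} - - \frac{48}{313}\right) + 6160\right) - 1688 = \left(\left(- \frac{4976}{993} + \frac{48}{313}\right) + 6160\right) - 1688 = \left(- \frac{1509824}{310809} + 6160\right) - 1688 = \frac{1913073616}{310809} - 1688 = \frac{1388428024}{310809} \approx 4467.1$)
$l \left(-3\right) = \frac{1388428024}{310809} \left(-3\right) = - \frac{1388428024}{103603}$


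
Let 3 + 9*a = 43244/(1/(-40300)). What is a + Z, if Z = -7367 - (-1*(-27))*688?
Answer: -1742966690/9 ≈ -1.9366e+8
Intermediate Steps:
a = -1742733203/9 (a = -⅓ + (43244/(1/(-40300)))/9 = -⅓ + (43244/(-1/40300))/9 = -⅓ + (43244*(-40300))/9 = -⅓ + (⅑)*(-1742733200) = -⅓ - 1742733200/9 = -1742733203/9 ≈ -1.9364e+8)
Z = -25943 (Z = -7367 - 27*688 = -7367 - 1*18576 = -7367 - 18576 = -25943)
a + Z = -1742733203/9 - 25943 = -1742966690/9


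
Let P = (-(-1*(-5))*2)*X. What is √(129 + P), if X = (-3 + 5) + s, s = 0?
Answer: √109 ≈ 10.440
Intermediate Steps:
X = 2 (X = (-3 + 5) + 0 = 2 + 0 = 2)
P = -20 (P = -(-1*(-5))*2*2 = -5*2*2 = -1*10*2 = -10*2 = -20)
√(129 + P) = √(129 - 20) = √109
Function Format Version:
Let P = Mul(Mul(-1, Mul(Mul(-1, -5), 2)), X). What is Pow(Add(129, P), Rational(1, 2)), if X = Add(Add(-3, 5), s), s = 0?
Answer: Pow(109, Rational(1, 2)) ≈ 10.440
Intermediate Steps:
X = 2 (X = Add(Add(-3, 5), 0) = Add(2, 0) = 2)
P = -20 (P = Mul(Mul(-1, Mul(Mul(-1, -5), 2)), 2) = Mul(Mul(-1, Mul(5, 2)), 2) = Mul(Mul(-1, 10), 2) = Mul(-10, 2) = -20)
Pow(Add(129, P), Rational(1, 2)) = Pow(Add(129, -20), Rational(1, 2)) = Pow(109, Rational(1, 2))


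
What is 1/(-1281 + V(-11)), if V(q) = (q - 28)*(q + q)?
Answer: -1/423 ≈ -0.0023641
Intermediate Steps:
V(q) = 2*q*(-28 + q) (V(q) = (-28 + q)*(2*q) = 2*q*(-28 + q))
1/(-1281 + V(-11)) = 1/(-1281 + 2*(-11)*(-28 - 11)) = 1/(-1281 + 2*(-11)*(-39)) = 1/(-1281 + 858) = 1/(-423) = -1/423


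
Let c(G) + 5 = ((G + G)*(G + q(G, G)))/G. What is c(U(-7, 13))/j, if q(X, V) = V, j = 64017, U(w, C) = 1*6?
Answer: 19/64017 ≈ 0.00029680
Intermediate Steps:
U(w, C) = 6
c(G) = -5 + 4*G (c(G) = -5 + ((G + G)*(G + G))/G = -5 + ((2*G)*(2*G))/G = -5 + (4*G²)/G = -5 + 4*G)
c(U(-7, 13))/j = (-5 + 4*6)/64017 = (-5 + 24)*(1/64017) = 19*(1/64017) = 19/64017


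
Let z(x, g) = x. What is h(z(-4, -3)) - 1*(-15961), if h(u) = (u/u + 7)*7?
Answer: 16017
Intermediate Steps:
h(u) = 56 (h(u) = (1 + 7)*7 = 8*7 = 56)
h(z(-4, -3)) - 1*(-15961) = 56 - 1*(-15961) = 56 + 15961 = 16017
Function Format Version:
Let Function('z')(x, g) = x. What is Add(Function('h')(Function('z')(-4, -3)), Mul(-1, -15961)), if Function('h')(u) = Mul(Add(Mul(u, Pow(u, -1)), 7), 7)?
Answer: 16017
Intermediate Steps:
Function('h')(u) = 56 (Function('h')(u) = Mul(Add(1, 7), 7) = Mul(8, 7) = 56)
Add(Function('h')(Function('z')(-4, -3)), Mul(-1, -15961)) = Add(56, Mul(-1, -15961)) = Add(56, 15961) = 16017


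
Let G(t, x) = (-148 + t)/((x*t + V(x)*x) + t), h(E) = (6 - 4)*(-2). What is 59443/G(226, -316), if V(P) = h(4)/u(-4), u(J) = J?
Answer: -2125265579/39 ≈ -5.4494e+7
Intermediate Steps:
h(E) = -4 (h(E) = 2*(-2) = -4)
V(P) = 1 (V(P) = -4/(-4) = -4*(-¼) = 1)
G(t, x) = (-148 + t)/(t + x + t*x) (G(t, x) = (-148 + t)/((x*t + 1*x) + t) = (-148 + t)/((t*x + x) + t) = (-148 + t)/((x + t*x) + t) = (-148 + t)/(t + x + t*x))
59443/G(226, -316) = 59443/(((-148 + 226)/(226 - 316 + 226*(-316)))) = 59443/((78/(226 - 316 - 71416))) = 59443/((78/(-71506))) = 59443/((-1/71506*78)) = 59443/(-39/35753) = 59443*(-35753/39) = -2125265579/39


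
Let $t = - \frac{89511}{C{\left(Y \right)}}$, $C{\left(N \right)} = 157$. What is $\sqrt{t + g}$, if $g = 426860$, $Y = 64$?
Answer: $\frac{\sqrt{10507618913}}{157} \approx 652.91$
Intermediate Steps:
$t = - \frac{89511}{157} \approx -570.13$
$\sqrt{t + g} = \sqrt{- \frac{89511}{157} + 426860} = \sqrt{\frac{66927509}{157}} = \frac{\sqrt{10507618913}}{157}$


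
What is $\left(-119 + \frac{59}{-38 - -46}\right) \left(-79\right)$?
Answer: $\frac{70547}{8} \approx 8818.4$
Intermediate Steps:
$\left(-119 + \frac{59}{-38 - -46}\right) \left(-79\right) = \left(-119 + \frac{59}{-38 + 46}\right) \left(-79\right) = \left(-119 + \frac{59}{8}\right) \left(-79\right) = \left(- \frac{893}{8}\right) \left(-79\right) = \frac{70547}{8}$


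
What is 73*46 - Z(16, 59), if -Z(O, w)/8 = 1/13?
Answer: 43662/13 ≈ 3358.6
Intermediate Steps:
Z(O, w) = -8/13
73*46 - Z(16, 59) = 73*46 - 1*(-8/13) = 3358 + 8/13 = 43662/13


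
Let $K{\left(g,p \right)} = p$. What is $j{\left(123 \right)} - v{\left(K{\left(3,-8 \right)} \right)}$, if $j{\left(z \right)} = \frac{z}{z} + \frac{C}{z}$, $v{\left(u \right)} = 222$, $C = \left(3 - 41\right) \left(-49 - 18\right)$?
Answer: $- \frac{24637}{123} \approx -200.3$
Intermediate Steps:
$C = 2546$ ($C = \left(-38\right) \left(-67\right) = 2546$)
$j{\left(z \right)} = 1 + \frac{2546}{z}$ ($j{\left(z \right)} = \frac{z}{z} + \frac{2546}{z} = 1 + \frac{2546}{z}$)
$j{\left(123 \right)} - v{\left(K{\left(3,-8 \right)} \right)} = \frac{2546 + 123}{123} - 222 = \frac{1}{123} \cdot 2669 - 222 = \frac{2669}{123} - 222 = - \frac{24637}{123}$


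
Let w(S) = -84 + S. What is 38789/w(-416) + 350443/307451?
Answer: -11750495339/153725500 ≈ -76.438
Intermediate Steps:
38789/w(-416) + 350443/307451 = 38789/(-84 - 416) + 350443/307451 = 38789/(-500) + 350443*(1/307451) = 38789*(-1/500) + 350443/307451 = -38789/500 + 350443/307451 = -11750495339/153725500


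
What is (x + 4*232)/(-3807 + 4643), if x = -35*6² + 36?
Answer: -74/209 ≈ -0.35407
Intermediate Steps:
x = -1224 (x = -35*36 + 36 = -1260 + 36 = -1224)
(x + 4*232)/(-3807 + 4643) = (-1224 + 4*232)/(-3807 + 4643) = (-1224 + 928)/836 = -296*1/836 = -74/209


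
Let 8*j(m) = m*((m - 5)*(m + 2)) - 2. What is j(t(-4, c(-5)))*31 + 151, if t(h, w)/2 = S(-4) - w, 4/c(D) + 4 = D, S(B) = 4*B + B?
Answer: -723036971/2916 ≈ -2.4796e+5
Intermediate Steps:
S(B) = 5*B
c(D) = 4/(-4 + D)
t(h, w) = -40 - 2*w (t(h, w) = 2*(5*(-4) - w) = 2*(-20 - w) = -40 - 2*w)
j(m) = -1/4 + m*(-5 + m)*(2 + m)/8 (j(m) = (m*((m - 5)*(m + 2)) - 2)/8 = (m*((-5 + m)*(2 + m)) - 2)/8 = (m*(-5 + m)*(2 + m) - 2)/8 = (-2 + m*(-5 + m)*(2 + m))/8 = -1/4 + m*(-5 + m)*(2 + m)/8)
j(t(-4, c(-5)))*31 + 151 = (-1/4 - 5*(-40 - 8/(-4 - 5))/4 - 3*(-40 - 8/(-4 - 5))**2/8 + (-40 - 8/(-4 - 5))**3/8)*31 + 151 = (-1/4 - 5*(-40 - 8/(-9))/4 - 3*(-40 - 8/(-9))**2/8 + (-40 - 8/(-9))**3/8)*31 + 151 = (-1/4 - 5*(-40 - 8*(-1)/9)/4 - 3*(-40 - 8*(-1)/9)**2/8 + (-40 - 8*(-1)/9)**3/8)*31 + 151 = (-1/4 - 5*(-40 - 2*(-4/9))/4 - 3*(-40 - 2*(-4/9))**2/8 + (-40 - 2*(-4/9))**3/8)*31 + 151 = (-1/4 - 5*(-40 + 8/9)/4 - 3*(-40 + 8/9)**2/8 + (-40 + 8/9)**3/8)*31 + 151 = (-1/4 - 5/4*(-352/9) - 3*(-352/9)**2/8 + (-352/9)**3/8)*31 + 151 = (-1/4 + 440/9 - 3/8*123904/81 + (1/8)*(-43614208/729))*31 + 151 = (-1/4 + 440/9 - 15488/27 - 5451776/729)*31 + 151 = -23337977/2916*31 + 151 = -723477287/2916 + 151 = -723036971/2916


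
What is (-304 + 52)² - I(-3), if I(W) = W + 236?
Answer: 63271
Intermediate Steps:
I(W) = 236 + W
(-304 + 52)² - I(-3) = (-304 + 52)² - (236 - 3) = (-252)² - 1*233 = 63504 - 233 = 63271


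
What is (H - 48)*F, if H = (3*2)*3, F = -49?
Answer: 1470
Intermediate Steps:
H = 18 (H = 6*3 = 18)
(H - 48)*F = (18 - 48)*(-49) = -30*(-49) = 1470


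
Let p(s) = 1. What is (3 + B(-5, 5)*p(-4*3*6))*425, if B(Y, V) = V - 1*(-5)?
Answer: 5525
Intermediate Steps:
B(Y, V) = 5 + V (B(Y, V) = V + 5 = 5 + V)
(3 + B(-5, 5)*p(-4*3*6))*425 = (3 + (5 + 5)*1)*425 = (3 + 10*1)*425 = (3 + 10)*425 = 13*425 = 5525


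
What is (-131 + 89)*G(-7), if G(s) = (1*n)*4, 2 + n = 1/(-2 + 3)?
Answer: 168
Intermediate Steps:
n = -1 (n = -2 + 1/(-2 + 3) = -2 + 1/1 = -2 + 1 = -1)
G(s) = -4 (G(s) = (1*(-1))*4 = -1*4 = -4)
(-131 + 89)*G(-7) = (-131 + 89)*(-4) = -42*(-4) = 168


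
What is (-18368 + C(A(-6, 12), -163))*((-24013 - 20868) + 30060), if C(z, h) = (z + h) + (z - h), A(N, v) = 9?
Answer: 271965350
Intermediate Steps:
C(z, h) = 2*z (C(z, h) = (h + z) + (z - h) = 2*z)
(-18368 + C(A(-6, 12), -163))*((-24013 - 20868) + 30060) = (-18368 + 2*9)*((-24013 - 20868) + 30060) = (-18368 + 18)*(-44881 + 30060) = -18350*(-14821) = 271965350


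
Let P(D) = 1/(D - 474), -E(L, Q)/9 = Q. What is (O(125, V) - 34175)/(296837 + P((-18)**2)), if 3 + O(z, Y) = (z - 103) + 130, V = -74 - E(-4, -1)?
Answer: -5103900/44525549 ≈ -0.11463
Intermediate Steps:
E(L, Q) = -9*Q
P(D) = 1/(-474 + D)
V = -83 (V = -74 - (-9)*(-1) = -74 - 1*9 = -74 - 9 = -83)
O(z, Y) = 24 + z (O(z, Y) = -3 + ((z - 103) + 130) = -3 + ((-103 + z) + 130) = -3 + (27 + z) = 24 + z)
(O(125, V) - 34175)/(296837 + P((-18)**2)) = ((24 + 125) - 34175)/(296837 + 1/(-474 + (-18)**2)) = (149 - 34175)/(296837 + 1/(-474 + 324)) = -34026/(296837 + 1/(-150)) = -34026/(296837 - 1/150) = -34026/44525549/150 = -34026*150/44525549 = -5103900/44525549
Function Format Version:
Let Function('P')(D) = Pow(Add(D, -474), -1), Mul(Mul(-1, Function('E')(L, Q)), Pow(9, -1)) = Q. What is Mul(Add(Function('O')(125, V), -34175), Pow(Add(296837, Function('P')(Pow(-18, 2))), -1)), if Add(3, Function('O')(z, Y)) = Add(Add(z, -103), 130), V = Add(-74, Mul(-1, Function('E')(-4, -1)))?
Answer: Rational(-5103900, 44525549) ≈ -0.11463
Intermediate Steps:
Function('E')(L, Q) = Mul(-9, Q)
Function('P')(D) = Pow(Add(-474, D), -1)
V = -83 (V = Add(-74, Mul(-1, Mul(-9, -1))) = Add(-74, Mul(-1, 9)) = Add(-74, -9) = -83)
Function('O')(z, Y) = Add(24, z) (Function('O')(z, Y) = Add(-3, Add(Add(z, -103), 130)) = Add(-3, Add(Add(-103, z), 130)) = Add(-3, Add(27, z)) = Add(24, z))
Mul(Add(Function('O')(125, V), -34175), Pow(Add(296837, Function('P')(Pow(-18, 2))), -1)) = Mul(Add(Add(24, 125), -34175), Pow(Add(296837, Pow(Add(-474, Pow(-18, 2)), -1)), -1)) = Mul(Add(149, -34175), Pow(Add(296837, Pow(Add(-474, 324), -1)), -1)) = Mul(-34026, Pow(Add(296837, Pow(-150, -1)), -1)) = Mul(-34026, Pow(Add(296837, Rational(-1, 150)), -1)) = Mul(-34026, Pow(Rational(44525549, 150), -1)) = Mul(-34026, Rational(150, 44525549)) = Rational(-5103900, 44525549)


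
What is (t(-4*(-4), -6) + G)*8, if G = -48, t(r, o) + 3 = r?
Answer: -280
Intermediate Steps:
t(r, o) = -3 + r
(t(-4*(-4), -6) + G)*8 = ((-3 - 4*(-4)) - 48)*8 = ((-3 + 16) - 48)*8 = (13 - 48)*8 = -35*8 = -280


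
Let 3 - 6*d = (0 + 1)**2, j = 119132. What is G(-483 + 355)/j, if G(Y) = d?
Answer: 1/357396 ≈ 2.7980e-6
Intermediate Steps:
d = 1/3 (d = 1/2 - (0 + 1)**2/6 = 1/2 - 1/6*1**2 = 1/2 - 1/6*1 = 1/2 - 1/6 = 1/3 ≈ 0.33333)
G(Y) = 1/3
G(-483 + 355)/j = (1/3)/119132 = (1/3)*(1/119132) = 1/357396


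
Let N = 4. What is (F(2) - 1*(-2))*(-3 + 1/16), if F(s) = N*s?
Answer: -235/8 ≈ -29.375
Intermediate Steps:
F(s) = 4*s
(F(2) - 1*(-2))*(-3 + 1/16) = (4*2 - 1*(-2))*(-3 + 1/16) = (8 + 2)*(-3 + 1/16) = 10*(-47/16) = -235/8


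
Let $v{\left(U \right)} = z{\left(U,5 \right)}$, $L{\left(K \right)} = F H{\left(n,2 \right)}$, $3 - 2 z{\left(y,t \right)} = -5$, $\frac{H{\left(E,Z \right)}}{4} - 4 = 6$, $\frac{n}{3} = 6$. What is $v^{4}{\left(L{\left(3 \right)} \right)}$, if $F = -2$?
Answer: $256$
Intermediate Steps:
$n = 18$ ($n = 3 \cdot 6 = 18$)
$H{\left(E,Z \right)} = 40$ ($H{\left(E,Z \right)} = 16 + 4 \cdot 6 = 16 + 24 = 40$)
$z{\left(y,t \right)} = 4$ ($z{\left(y,t \right)} = \frac{3}{2} - - \frac{5}{2} = \frac{3}{2} + \frac{5}{2} = 4$)
$L{\left(K \right)} = -80$ ($L{\left(K \right)} = \left(-2\right) 40 = -80$)
$v{\left(U \right)} = 4$
$v^{4}{\left(L{\left(3 \right)} \right)} = 4^{4} = 256$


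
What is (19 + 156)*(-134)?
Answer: -23450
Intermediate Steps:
(19 + 156)*(-134) = 175*(-134) = -23450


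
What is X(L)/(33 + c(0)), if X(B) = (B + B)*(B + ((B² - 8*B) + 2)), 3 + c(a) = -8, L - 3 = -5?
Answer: -40/11 ≈ -3.6364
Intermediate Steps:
L = -2 (L = 3 - 5 = -2)
c(a) = -11 (c(a) = -3 - 8 = -11)
X(B) = 2*B*(2 + B² - 7*B) (X(B) = (2*B)*(B + (2 + B² - 8*B)) = (2*B)*(2 + B² - 7*B) = 2*B*(2 + B² - 7*B))
X(L)/(33 + c(0)) = (2*(-2)*(2 + (-2)² - 7*(-2)))/(33 - 11) = (2*(-2)*(2 + 4 + 14))/22 = (2*(-2)*20)/22 = (1/22)*(-80) = -40/11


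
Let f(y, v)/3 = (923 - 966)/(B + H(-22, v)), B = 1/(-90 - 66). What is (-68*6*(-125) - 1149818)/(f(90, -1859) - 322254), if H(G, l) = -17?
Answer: 1457582077/427459869 ≈ 3.4099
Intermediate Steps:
B = -1/156 (B = 1/(-156) = -1/156 ≈ -0.0064103)
f(y, v) = 20124/2653 (f(y, v) = 3*((923 - 966)/(-1/156 - 17)) = 3*(-43/(-2653/156)) = 3*(-43*(-156/2653)) = 3*(6708/2653) = 20124/2653)
(-68*6*(-125) - 1149818)/(f(90, -1859) - 322254) = (-68*6*(-125) - 1149818)/(20124/2653 - 322254) = (-408*(-125) - 1149818)/(-854919738/2653) = (51000 - 1149818)*(-2653/854919738) = -1098818*(-2653/854919738) = 1457582077/427459869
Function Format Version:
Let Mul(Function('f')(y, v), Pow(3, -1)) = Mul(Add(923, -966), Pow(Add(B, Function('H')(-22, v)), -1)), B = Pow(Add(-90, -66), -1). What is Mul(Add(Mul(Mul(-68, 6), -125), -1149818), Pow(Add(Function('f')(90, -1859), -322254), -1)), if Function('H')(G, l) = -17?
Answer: Rational(1457582077, 427459869) ≈ 3.4099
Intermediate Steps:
B = Rational(-1, 156) (B = Pow(-156, -1) = Rational(-1, 156) ≈ -0.0064103)
Function('f')(y, v) = Rational(20124, 2653) (Function('f')(y, v) = Mul(3, Mul(Add(923, -966), Pow(Add(Rational(-1, 156), -17), -1))) = Mul(3, Mul(-43, Pow(Rational(-2653, 156), -1))) = Mul(3, Mul(-43, Rational(-156, 2653))) = Mul(3, Rational(6708, 2653)) = Rational(20124, 2653))
Mul(Add(Mul(Mul(-68, 6), -125), -1149818), Pow(Add(Function('f')(90, -1859), -322254), -1)) = Mul(Add(Mul(Mul(-68, 6), -125), -1149818), Pow(Add(Rational(20124, 2653), -322254), -1)) = Mul(Add(Mul(-408, -125), -1149818), Pow(Rational(-854919738, 2653), -1)) = Mul(Add(51000, -1149818), Rational(-2653, 854919738)) = Mul(-1098818, Rational(-2653, 854919738)) = Rational(1457582077, 427459869)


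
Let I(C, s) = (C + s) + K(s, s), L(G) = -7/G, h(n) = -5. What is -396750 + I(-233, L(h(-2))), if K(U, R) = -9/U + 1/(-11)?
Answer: -152840426/385 ≈ -3.9699e+5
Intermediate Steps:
K(U, R) = -1/11 - 9/U (K(U, R) = -9/U + 1*(-1/11) = -9/U - 1/11 = -1/11 - 9/U)
I(C, s) = C + s + (-99 - s)/(11*s) (I(C, s) = (C + s) + (-99 - s)/(11*s) = C + s + (-99 - s)/(11*s))
-396750 + I(-233, L(h(-2))) = -396750 + (-1/11 - 233 - 7/(-5) - 9/((-7/(-5)))) = -396750 + (-1/11 - 233 - 7*(-⅕) - 9/((-7*(-⅕)))) = -396750 + (-1/11 - 233 + 7/5 - 9/7/5) = -396750 + (-1/11 - 233 + 7/5 - 9*5/7) = -396750 + (-1/11 - 233 + 7/5 - 45/7) = -396750 - 91676/385 = -152840426/385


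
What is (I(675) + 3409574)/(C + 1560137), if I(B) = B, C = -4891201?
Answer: -3410249/3331064 ≈ -1.0238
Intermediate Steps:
(I(675) + 3409574)/(C + 1560137) = (675 + 3409574)/(-4891201 + 1560137) = 3410249/(-3331064) = 3410249*(-1/3331064) = -3410249/3331064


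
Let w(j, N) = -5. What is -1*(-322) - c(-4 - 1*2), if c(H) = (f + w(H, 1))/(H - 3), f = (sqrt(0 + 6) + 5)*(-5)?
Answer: 956/3 - 5*sqrt(6)/9 ≈ 317.31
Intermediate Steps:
f = -25 - 5*sqrt(6) (f = (sqrt(6) + 5)*(-5) = (5 + sqrt(6))*(-5) = -25 - 5*sqrt(6) ≈ -37.247)
c(H) = (-30 - 5*sqrt(6))/(-3 + H) (c(H) = ((-25 - 5*sqrt(6)) - 5)/(H - 3) = (-30 - 5*sqrt(6))/(-3 + H))
-1*(-322) - c(-4 - 1*2) = -1*(-322) - 5*(-6 - sqrt(6))/(-3 + (-4 - 1*2)) = 322 - 5*(-6 - sqrt(6))/(-3 + (-4 - 2)) = 322 - 5*(-6 - sqrt(6))/(-3 - 6) = 322 - 5*(-6 - sqrt(6))/(-9) = 322 - 5*(-1)*(-6 - sqrt(6))/9 = 322 - (10/3 + 5*sqrt(6)/9) = 322 + (-10/3 - 5*sqrt(6)/9) = 956/3 - 5*sqrt(6)/9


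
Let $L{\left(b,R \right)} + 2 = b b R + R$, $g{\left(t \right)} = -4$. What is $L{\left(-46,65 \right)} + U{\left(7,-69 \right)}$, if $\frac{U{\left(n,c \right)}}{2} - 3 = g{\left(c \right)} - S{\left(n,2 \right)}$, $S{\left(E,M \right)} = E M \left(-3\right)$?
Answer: $137685$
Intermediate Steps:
$S{\left(E,M \right)} = - 3 E M$
$L{\left(b,R \right)} = -2 + R + R b^{2}$ ($L{\left(b,R \right)} = -2 + \left(b b R + R\right) = -2 + \left(b^{2} R + R\right) = -2 + \left(R b^{2} + R\right) = -2 + \left(R + R b^{2}\right) = -2 + R + R b^{2}$)
$U{\left(n,c \right)} = -2 + 12 n$ ($U{\left(n,c \right)} = 6 + 2 \left(-4 - \left(-3\right) n 2\right) = 6 + 2 \left(-4 - - 6 n\right) = 6 + 2 \left(-4 + 6 n\right) = 6 + \left(-8 + 12 n\right) = -2 + 12 n$)
$L{\left(-46,65 \right)} + U{\left(7,-69 \right)} = \left(-2 + 65 + 65 \left(-46\right)^{2}\right) + \left(-2 + 12 \cdot 7\right) = \left(-2 + 65 + 65 \cdot 2116\right) + \left(-2 + 84\right) = \left(-2 + 65 + 137540\right) + 82 = 137603 + 82 = 137685$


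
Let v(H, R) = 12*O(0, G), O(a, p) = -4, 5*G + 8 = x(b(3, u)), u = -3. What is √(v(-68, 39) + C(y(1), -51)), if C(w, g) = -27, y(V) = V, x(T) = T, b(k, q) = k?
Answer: 5*I*√3 ≈ 8.6602*I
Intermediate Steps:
G = -1 (G = -8/5 + (⅕)*3 = -8/5 + ⅗ = -1)
v(H, R) = -48 (v(H, R) = 12*(-4) = -48)
√(v(-68, 39) + C(y(1), -51)) = √(-48 - 27) = √(-75) = 5*I*√3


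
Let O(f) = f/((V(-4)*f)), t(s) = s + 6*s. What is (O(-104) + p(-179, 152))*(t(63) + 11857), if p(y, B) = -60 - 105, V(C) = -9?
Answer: -18274828/9 ≈ -2.0305e+6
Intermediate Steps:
t(s) = 7*s
p(y, B) = -165
O(f) = -1/9 (O(f) = f/((-9*f)) = f*(-1/(9*f)) = -1/9)
(O(-104) + p(-179, 152))*(t(63) + 11857) = (-1/9 - 165)*(7*63 + 11857) = -1486*(441 + 11857)/9 = -1486/9*12298 = -18274828/9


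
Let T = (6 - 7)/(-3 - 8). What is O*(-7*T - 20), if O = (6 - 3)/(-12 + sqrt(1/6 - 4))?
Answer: 681*sqrt(6)/(11*(12*sqrt(6) - I*sqrt(23))) ≈ 5.0253 + 0.81992*I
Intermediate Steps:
T = 1/11 (T = -1/(-11) = -1*(-1/11) = 1/11 ≈ 0.090909)
O = 3/(-12 + I*sqrt(138)/6) (O = 3/(-12 + sqrt(1/6 - 4)) = 3/(-12 + sqrt(-23/6)) = 3/(-12 + I*sqrt(138)/6) ≈ -0.24352 - 0.039732*I)
O*(-7*T - 20) = (-3*sqrt(6)/(12*sqrt(6) - I*sqrt(23)))*(-7*1/11 - 20) = (-3*sqrt(6)/(12*sqrt(6) - I*sqrt(23)))*(-7/11 - 20) = -3*sqrt(6)/(12*sqrt(6) - I*sqrt(23))*(-227/11) = 681*sqrt(6)/(11*(12*sqrt(6) - I*sqrt(23)))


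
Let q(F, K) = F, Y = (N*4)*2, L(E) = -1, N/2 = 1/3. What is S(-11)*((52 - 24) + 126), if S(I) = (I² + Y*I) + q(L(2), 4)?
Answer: 28336/3 ≈ 9445.3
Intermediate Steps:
N = ⅔ (N = 2/3 = 2*(⅓) = ⅔ ≈ 0.66667)
Y = 16/3 (Y = ((⅔)*4)*2 = (8/3)*2 = 16/3 ≈ 5.3333)
S(I) = -1 + I² + 16*I/3 (S(I) = (I² + 16*I/3) - 1 = -1 + I² + 16*I/3)
S(-11)*((52 - 24) + 126) = (-1 + (-11)² + (16/3)*(-11))*((52 - 24) + 126) = (-1 + 121 - 176/3)*(28 + 126) = (184/3)*154 = 28336/3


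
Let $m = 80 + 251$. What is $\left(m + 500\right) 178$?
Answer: $147918$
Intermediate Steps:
$m = 331$
$\left(m + 500\right) 178 = \left(331 + 500\right) 178 = 831 \cdot 178 = 147918$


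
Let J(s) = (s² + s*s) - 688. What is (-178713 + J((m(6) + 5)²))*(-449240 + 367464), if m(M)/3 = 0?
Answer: 14568476176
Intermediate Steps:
m(M) = 0 (m(M) = 3*0 = 0)
J(s) = -688 + 2*s² (J(s) = (s² + s²) - 688 = 2*s² - 688 = -688 + 2*s²)
(-178713 + J((m(6) + 5)²))*(-449240 + 367464) = (-178713 + (-688 + 2*((0 + 5)²)²))*(-449240 + 367464) = (-178713 + (-688 + 2*(5²)²))*(-81776) = (-178713 + (-688 + 2*25²))*(-81776) = (-178713 + (-688 + 2*625))*(-81776) = (-178713 + (-688 + 1250))*(-81776) = (-178713 + 562)*(-81776) = -178151*(-81776) = 14568476176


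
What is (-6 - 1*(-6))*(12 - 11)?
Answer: 0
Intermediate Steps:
(-6 - 1*(-6))*(12 - 11) = (-6 + 6)*1 = 0*1 = 0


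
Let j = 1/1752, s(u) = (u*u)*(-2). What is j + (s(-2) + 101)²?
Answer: 15153049/1752 ≈ 8649.0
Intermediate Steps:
s(u) = -2*u² (s(u) = u²*(-2) = -2*u²)
j = 1/1752 ≈ 0.00057078
j + (s(-2) + 101)² = 1/1752 + (-2*(-2)² + 101)² = 1/1752 + (-2*4 + 101)² = 1/1752 + (-8 + 101)² = 1/1752 + 93² = 1/1752 + 8649 = 15153049/1752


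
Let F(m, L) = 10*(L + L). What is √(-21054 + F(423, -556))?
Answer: I*√32174 ≈ 179.37*I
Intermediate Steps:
F(m, L) = 20*L (F(m, L) = 10*(2*L) = 20*L)
√(-21054 + F(423, -556)) = √(-21054 + 20*(-556)) = √(-21054 - 11120) = √(-32174) = I*√32174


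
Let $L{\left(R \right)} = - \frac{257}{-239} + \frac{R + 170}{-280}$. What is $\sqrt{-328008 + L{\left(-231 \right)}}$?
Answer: $\frac{i \sqrt{367226993575330}}{33460} \approx 572.72 i$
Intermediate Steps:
$L{\left(R \right)} = \frac{3133}{6692} - \frac{R}{280}$ ($L{\left(R \right)} = \left(-257\right) \left(- \frac{1}{239}\right) + \left(170 + R\right) \left(- \frac{1}{280}\right) = \frac{257}{239} - \left(\frac{17}{28} + \frac{R}{280}\right) = \frac{3133}{6692} - \frac{R}{280}$)
$\sqrt{-328008 + L{\left(-231 \right)}} = \sqrt{-328008 + \left(\frac{3133}{6692} - - \frac{33}{40}\right)} = \sqrt{-328008 + \left(\frac{3133}{6692} + \frac{33}{40}\right)} = \sqrt{-328008 + \frac{86539}{66920}} = \sqrt{- \frac{21950208821}{66920}} = \frac{i \sqrt{367226993575330}}{33460}$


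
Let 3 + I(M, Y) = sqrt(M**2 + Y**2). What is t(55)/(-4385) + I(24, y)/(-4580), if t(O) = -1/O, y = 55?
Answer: 145621/220916300 - sqrt(3601)/4580 ≈ -0.012443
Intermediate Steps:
I(M, Y) = -3 + sqrt(M**2 + Y**2)
t(55)/(-4385) + I(24, y)/(-4580) = -1/55/(-4385) + (-3 + sqrt(24**2 + 55**2))/(-4580) = -1*1/55*(-1/4385) + (-3 + sqrt(576 + 3025))*(-1/4580) = -1/55*(-1/4385) + (-3 + sqrt(3601))*(-1/4580) = 1/241175 + (3/4580 - sqrt(3601)/4580) = 145621/220916300 - sqrt(3601)/4580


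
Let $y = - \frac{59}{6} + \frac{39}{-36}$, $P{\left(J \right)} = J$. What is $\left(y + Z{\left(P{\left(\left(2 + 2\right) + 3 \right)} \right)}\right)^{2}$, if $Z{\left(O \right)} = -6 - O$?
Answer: $\frac{82369}{144} \approx 572.01$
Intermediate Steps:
$y = - \frac{131}{12}$ ($y = \left(-59\right) \frac{1}{6} + 39 \left(- \frac{1}{36}\right) = - \frac{59}{6} - \frac{13}{12} = - \frac{131}{12} \approx -10.917$)
$\left(y + Z{\left(P{\left(\left(2 + 2\right) + 3 \right)} \right)}\right)^{2} = \left(- \frac{131}{12} - 13\right)^{2} = \left(- \frac{287}{12}\right)^{2} = \frac{82369}{144}$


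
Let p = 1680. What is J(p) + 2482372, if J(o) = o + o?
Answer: 2485732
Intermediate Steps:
J(o) = 2*o
J(p) + 2482372 = 2*1680 + 2482372 = 3360 + 2482372 = 2485732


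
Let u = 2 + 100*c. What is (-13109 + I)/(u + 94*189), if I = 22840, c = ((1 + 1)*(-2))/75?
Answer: 29193/53288 ≈ 0.54783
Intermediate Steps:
c = -4/75 (c = (2*(-2))*(1/75) = -4*1/75 = -4/75 ≈ -0.053333)
u = -10/3 (u = 2 + 100*(-4/75) = 2 - 16/3 = -10/3 ≈ -3.3333)
(-13109 + I)/(u + 94*189) = (-13109 + 22840)/(-10/3 + 94*189) = 9731/(-10/3 + 17766) = 9731/(53288/3) = 9731*(3/53288) = 29193/53288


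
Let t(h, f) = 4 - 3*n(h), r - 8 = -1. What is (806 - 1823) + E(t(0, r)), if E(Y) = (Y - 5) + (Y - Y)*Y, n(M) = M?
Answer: -1018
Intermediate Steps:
r = 7 (r = 8 - 1 = 7)
t(h, f) = 4 - 3*h
E(Y) = -5 + Y (E(Y) = (-5 + Y) + 0*Y = (-5 + Y) + 0 = -5 + Y)
(806 - 1823) + E(t(0, r)) = (806 - 1823) + (-5 + (4 - 3*0)) = -1017 + (-5 + (4 + 0)) = -1017 + (-5 + 4) = -1017 - 1 = -1018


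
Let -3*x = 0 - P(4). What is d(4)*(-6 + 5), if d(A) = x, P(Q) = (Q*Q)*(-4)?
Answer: 64/3 ≈ 21.333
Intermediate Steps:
P(Q) = -4*Q² (P(Q) = Q²*(-4) = -4*Q²)
x = -64/3 (x = -(0 - (-4)*4²)/3 = -(0 - (-4)*16)/3 = -(0 - 1*(-64))/3 = -(0 + 64)/3 = -⅓*64 = -64/3 ≈ -21.333)
d(A) = -64/3
d(4)*(-6 + 5) = -64*(-6 + 5)/3 = -64/3*(-1) = 64/3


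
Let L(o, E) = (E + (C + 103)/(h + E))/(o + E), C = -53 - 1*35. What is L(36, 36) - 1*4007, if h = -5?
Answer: -2980831/744 ≈ -4006.5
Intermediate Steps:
C = -88 (C = -53 - 35 = -88)
L(o, E) = (E + 15/(-5 + E))/(E + o) (L(o, E) = (E + (-88 + 103)/(-5 + E))/(o + E) = (E + 15/(-5 + E))/(E + o))
L(36, 36) - 1*4007 = (15 + 36² - 5*36)/(36² - 5*36 - 5*36 + 36*36) - 1*4007 = (15 + 1296 - 180)/(1296 - 180 - 180 + 1296) - 4007 = 1131/2232 - 4007 = (1/2232)*1131 - 4007 = 377/744 - 4007 = -2980831/744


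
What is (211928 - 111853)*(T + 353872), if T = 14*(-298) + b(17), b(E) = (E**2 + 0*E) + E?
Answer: 35026850450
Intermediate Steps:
b(E) = E + E**2 (b(E) = (E**2 + 0) + E = E**2 + E = E + E**2)
T = -3866 (T = 14*(-298) + 17*(1 + 17) = -4172 + 17*18 = -4172 + 306 = -3866)
(211928 - 111853)*(T + 353872) = (211928 - 111853)*(-3866 + 353872) = 100075*350006 = 35026850450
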